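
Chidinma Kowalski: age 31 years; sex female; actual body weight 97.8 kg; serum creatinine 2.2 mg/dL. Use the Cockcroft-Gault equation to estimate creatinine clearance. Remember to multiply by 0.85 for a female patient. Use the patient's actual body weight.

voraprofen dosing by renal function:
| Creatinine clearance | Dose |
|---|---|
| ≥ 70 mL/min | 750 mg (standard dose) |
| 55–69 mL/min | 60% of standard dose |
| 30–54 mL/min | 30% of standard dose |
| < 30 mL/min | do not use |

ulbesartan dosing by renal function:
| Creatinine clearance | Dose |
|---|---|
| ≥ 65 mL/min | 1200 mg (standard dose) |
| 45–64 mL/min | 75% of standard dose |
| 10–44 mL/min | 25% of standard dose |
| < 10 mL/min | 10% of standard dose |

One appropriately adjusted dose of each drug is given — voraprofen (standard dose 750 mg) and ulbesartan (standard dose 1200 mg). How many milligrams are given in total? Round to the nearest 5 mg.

1350 mg

CrCl = (140 − 31) × 97.8 / (72 × 2.2) × 0.85 = 10660.2 / 158.40 × 0.85 ≈ 57.2 mL/min
CrCl ≈ 57 mL/min.
voraprofen: 55–69 mL/min → 60% of 750 mg = 450 mg.
ulbesartan: 45–64 mL/min → 75% of 1200 mg = 900 mg.
Total = 450 + 900 = 1350 mg.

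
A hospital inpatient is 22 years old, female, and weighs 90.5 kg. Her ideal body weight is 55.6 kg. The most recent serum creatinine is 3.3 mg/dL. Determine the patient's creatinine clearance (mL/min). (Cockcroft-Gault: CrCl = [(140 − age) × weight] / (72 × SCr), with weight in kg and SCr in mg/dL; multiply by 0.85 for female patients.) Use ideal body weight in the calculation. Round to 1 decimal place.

CrCl = (140 − 22) × 55.6 / (72 × 3.3) × 0.85 = 6560.8 / 237.60 × 0.85 ≈ 23.5 mL/min

23.5 mL/min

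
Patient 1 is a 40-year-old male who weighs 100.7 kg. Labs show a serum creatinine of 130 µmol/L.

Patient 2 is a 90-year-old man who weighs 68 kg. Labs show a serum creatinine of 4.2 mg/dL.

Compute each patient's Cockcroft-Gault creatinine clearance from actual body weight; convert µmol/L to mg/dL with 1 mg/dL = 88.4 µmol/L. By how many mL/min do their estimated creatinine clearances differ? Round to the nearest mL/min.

84 mL/min

Patient 1: SCr = 130 / 88.4 = 1.471 mg/dL
Patient 1: CrCl = (140 − 40) × 100.7 / (72 × 1.471) = 10070.0 / 105.91 ≈ 95.1 mL/min
Patient 2: CrCl = (140 − 90) × 68 / (72 × 4.2) = 3400.0 / 302.40 ≈ 11.2 mL/min
|95.1 − 11.2| = 83.9 mL/min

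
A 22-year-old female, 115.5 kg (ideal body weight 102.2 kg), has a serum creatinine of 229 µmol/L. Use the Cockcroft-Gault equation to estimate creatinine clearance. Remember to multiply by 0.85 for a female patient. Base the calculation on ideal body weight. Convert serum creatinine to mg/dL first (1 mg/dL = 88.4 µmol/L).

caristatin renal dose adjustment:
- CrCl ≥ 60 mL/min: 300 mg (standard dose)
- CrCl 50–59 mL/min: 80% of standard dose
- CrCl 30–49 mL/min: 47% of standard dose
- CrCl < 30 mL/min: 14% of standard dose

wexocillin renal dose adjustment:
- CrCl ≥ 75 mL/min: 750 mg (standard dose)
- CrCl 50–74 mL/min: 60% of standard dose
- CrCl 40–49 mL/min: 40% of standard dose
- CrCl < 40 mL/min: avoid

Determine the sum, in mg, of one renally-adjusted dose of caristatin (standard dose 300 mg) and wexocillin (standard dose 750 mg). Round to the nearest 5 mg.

690 mg

SCr = 229 / 88.4 = 2.59 mg/dL
CrCl = (140 − 22) × 102.2 / (72 × 2.59) × 0.85 = 12059.6 / 186.48 × 0.85 ≈ 55.0 mL/min
CrCl ≈ 55 mL/min.
caristatin: 50–59 mL/min → 80% of 300 mg = 240 mg.
wexocillin: 50–74 mL/min → 60% of 750 mg = 450 mg.
Total = 240 + 450 = 690 mg.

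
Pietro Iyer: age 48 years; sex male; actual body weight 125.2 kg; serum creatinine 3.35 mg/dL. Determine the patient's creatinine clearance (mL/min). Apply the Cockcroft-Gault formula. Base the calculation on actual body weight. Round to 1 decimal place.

47.8 mL/min

CrCl = (140 − 48) × 125.2 / (72 × 3.35) = 11518.4 / 241.20 ≈ 47.8 mL/min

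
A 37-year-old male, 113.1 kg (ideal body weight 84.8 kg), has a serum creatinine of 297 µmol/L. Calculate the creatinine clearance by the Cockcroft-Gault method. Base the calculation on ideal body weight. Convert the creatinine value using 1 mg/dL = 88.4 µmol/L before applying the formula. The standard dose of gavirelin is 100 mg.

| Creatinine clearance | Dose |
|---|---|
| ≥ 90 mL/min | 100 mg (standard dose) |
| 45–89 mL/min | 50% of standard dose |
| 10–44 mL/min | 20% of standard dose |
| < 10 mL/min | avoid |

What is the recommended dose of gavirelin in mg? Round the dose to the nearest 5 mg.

20 mg

SCr = 297 / 88.4 = 3.36 mg/dL
CrCl = (140 − 37) × 84.8 / (72 × 3.36) = 8734.4 / 241.92 ≈ 36.1 mL/min
CrCl ≈ 36 mL/min → bracket 10–44 mL/min.
20% of 100 mg = 20 mg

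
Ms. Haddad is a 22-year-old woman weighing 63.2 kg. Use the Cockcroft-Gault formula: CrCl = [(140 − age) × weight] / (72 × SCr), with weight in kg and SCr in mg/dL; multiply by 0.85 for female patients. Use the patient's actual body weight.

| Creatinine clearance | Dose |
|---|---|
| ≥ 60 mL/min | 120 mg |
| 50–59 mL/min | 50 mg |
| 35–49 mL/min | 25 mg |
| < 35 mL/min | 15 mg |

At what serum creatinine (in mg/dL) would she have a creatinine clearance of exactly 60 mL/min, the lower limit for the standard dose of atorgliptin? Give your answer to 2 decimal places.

1.47 mg/dL

Standard dose requires CrCl ≥ 60 mL/min.
Set (140 − 22) × 63.2 × 0.85 / (72 × SCr) = 60
SCr = (140 − 22) × 63.2 × 0.85 / (72 × 60) = 1.467 mg/dL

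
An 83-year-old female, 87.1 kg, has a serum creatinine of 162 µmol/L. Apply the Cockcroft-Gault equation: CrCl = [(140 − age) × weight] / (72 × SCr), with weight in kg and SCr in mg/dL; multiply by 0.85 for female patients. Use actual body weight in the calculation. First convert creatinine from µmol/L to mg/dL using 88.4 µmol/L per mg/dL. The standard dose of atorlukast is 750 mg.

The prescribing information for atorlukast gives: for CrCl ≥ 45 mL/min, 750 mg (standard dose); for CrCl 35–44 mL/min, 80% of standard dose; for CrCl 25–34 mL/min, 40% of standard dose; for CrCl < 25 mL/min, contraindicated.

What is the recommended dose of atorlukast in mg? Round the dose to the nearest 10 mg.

300 mg

SCr = 162 / 88.4 = 1.833 mg/dL
CrCl = (140 − 83) × 87.1 / (72 × 1.833) × 0.85 = 4964.7 / 131.98 × 0.85 ≈ 32.0 mL/min
CrCl ≈ 32 mL/min → bracket 25–34 mL/min.
40% of 750 mg = 300 mg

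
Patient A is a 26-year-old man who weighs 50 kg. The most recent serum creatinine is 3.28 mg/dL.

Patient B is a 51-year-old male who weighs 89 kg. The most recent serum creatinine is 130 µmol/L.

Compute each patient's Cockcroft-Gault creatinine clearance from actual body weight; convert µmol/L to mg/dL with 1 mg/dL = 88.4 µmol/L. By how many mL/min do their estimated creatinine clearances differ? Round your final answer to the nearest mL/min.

51 mL/min

Patient A: CrCl = (140 − 26) × 50 / (72 × 3.28) = 5700.0 / 236.16 ≈ 24.1 mL/min
Patient B: SCr = 130 / 88.4 = 1.471 mg/dL
Patient B: CrCl = (140 − 51) × 89 / (72 × 1.471) = 7921.0 / 105.91 ≈ 74.8 mL/min
|24.1 − 74.8| = 50.7 mL/min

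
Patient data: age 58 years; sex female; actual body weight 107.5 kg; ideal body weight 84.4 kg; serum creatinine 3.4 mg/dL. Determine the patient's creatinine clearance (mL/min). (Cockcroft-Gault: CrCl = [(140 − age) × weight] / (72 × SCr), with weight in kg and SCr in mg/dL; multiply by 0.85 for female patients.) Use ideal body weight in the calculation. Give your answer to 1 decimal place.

CrCl = (140 − 58) × 84.4 / (72 × 3.4) × 0.85 = 6920.8 / 244.80 × 0.85 ≈ 24.0 mL/min

24.0 mL/min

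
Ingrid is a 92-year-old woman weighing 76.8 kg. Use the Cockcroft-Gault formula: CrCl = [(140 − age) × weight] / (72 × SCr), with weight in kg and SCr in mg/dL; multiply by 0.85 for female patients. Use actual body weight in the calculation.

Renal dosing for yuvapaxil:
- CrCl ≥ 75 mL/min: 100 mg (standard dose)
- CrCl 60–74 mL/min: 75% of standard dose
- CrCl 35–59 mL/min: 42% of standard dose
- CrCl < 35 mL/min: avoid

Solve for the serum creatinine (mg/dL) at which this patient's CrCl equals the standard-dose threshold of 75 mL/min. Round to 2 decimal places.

0.58 mg/dL

Standard dose requires CrCl ≥ 75 mL/min.
Set (140 − 92) × 76.8 × 0.85 / (72 × SCr) = 75
SCr = (140 − 92) × 76.8 × 0.85 / (72 × 75) = 0.580 mg/dL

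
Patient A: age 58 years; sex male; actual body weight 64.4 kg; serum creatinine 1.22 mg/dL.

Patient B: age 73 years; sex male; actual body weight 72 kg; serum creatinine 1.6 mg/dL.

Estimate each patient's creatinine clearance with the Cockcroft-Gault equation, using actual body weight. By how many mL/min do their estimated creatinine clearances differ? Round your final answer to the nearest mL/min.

18 mL/min

Patient A: CrCl = (140 − 58) × 64.4 / (72 × 1.22) = 5280.8 / 87.84 ≈ 60.1 mL/min
Patient B: CrCl = (140 − 73) × 72 / (72 × 1.6) = 4824.0 / 115.20 ≈ 41.9 mL/min
|60.1 − 41.9| = 18.2 mL/min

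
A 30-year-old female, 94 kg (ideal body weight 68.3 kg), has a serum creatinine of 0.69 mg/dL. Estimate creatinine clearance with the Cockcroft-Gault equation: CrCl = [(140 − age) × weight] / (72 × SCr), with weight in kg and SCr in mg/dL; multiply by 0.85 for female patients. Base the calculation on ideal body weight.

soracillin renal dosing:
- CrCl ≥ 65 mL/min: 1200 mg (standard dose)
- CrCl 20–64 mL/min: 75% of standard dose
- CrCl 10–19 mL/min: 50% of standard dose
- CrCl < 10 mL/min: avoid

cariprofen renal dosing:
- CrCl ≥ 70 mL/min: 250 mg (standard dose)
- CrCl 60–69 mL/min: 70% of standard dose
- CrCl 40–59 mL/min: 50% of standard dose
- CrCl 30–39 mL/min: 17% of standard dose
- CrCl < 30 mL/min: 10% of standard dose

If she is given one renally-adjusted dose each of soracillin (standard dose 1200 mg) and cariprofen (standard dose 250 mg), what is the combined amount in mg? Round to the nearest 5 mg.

CrCl = (140 − 30) × 68.3 / (72 × 0.69) × 0.85 = 7513.0 / 49.68 × 0.85 ≈ 128.5 mL/min
CrCl ≈ 129 mL/min.
soracillin: ≥ 65 mL/min → 100% of 1200 mg = 1200 mg.
cariprofen: ≥ 70 mL/min → 100% of 250 mg = 250 mg.
Total = 1200 + 250 = 1450 mg.

1450 mg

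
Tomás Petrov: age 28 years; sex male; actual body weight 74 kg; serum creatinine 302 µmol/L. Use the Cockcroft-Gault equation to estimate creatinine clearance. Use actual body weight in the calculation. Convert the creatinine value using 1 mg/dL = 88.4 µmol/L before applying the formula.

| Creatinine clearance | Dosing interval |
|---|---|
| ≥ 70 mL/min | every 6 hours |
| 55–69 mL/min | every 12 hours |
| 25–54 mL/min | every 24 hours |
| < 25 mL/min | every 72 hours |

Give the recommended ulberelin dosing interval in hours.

every 24 hours

SCr = 302 / 88.4 = 3.416 mg/dL
CrCl = (140 − 28) × 74 / (72 × 3.416) = 8288.0 / 245.95 ≈ 33.7 mL/min
CrCl ≈ 34 mL/min → bracket 25–54 mL/min → every 24 hours.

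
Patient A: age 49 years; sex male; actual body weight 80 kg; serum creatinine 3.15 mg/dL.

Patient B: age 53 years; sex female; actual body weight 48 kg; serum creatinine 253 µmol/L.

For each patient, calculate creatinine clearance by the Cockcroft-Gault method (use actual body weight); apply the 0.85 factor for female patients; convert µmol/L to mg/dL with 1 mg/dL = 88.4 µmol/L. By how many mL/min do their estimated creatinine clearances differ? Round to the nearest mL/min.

15 mL/min

Patient A: CrCl = (140 − 49) × 80 / (72 × 3.15) = 7280.0 / 226.80 ≈ 32.1 mL/min
Patient B: SCr = 253 / 88.4 = 2.862 mg/dL
Patient B: CrCl = (140 − 53) × 48 / (72 × 2.862) × 0.85 = 4176.0 / 206.06 × 0.85 ≈ 17.2 mL/min
|32.1 − 17.2| = 14.9 mL/min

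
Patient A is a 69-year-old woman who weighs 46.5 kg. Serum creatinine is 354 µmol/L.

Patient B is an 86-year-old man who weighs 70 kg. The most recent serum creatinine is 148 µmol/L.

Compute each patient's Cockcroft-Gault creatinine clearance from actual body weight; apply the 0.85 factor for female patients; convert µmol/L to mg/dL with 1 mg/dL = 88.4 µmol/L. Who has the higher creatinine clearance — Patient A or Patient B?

Patient B

Patient A: SCr = 354 / 88.4 = 4.005 mg/dL
Patient A: CrCl = (140 − 69) × 46.5 / (72 × 4.005) × 0.85 = 3301.5 / 288.36 × 0.85 ≈ 9.7 mL/min
Patient B: SCr = 148 / 88.4 = 1.674 mg/dL
Patient B: CrCl = (140 − 86) × 70 / (72 × 1.674) = 3780.0 / 120.53 ≈ 31.4 mL/min
9.7 vs 31.4 mL/min → Patient B is higher.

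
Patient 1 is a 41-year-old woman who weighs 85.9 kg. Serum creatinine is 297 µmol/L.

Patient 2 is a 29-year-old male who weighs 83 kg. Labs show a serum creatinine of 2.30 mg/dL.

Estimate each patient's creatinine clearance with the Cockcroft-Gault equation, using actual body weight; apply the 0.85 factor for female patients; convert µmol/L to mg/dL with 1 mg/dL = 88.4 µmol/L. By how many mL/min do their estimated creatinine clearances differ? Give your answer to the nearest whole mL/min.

Patient 1: SCr = 297 / 88.4 = 3.36 mg/dL
Patient 1: CrCl = (140 − 41) × 85.9 / (72 × 3.36) × 0.85 = 8504.1 / 241.92 × 0.85 ≈ 29.9 mL/min
Patient 2: CrCl = (140 − 29) × 83 / (72 × 2.3) = 9213.0 / 165.60 ≈ 55.6 mL/min
|29.9 − 55.6| = 25.7 mL/min

26 mL/min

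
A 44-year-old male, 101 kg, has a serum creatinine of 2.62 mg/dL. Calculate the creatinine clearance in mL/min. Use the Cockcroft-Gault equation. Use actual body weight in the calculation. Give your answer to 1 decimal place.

CrCl = (140 − 44) × 101 / (72 × 2.62) = 9696.0 / 188.64 ≈ 51.4 mL/min

51.4 mL/min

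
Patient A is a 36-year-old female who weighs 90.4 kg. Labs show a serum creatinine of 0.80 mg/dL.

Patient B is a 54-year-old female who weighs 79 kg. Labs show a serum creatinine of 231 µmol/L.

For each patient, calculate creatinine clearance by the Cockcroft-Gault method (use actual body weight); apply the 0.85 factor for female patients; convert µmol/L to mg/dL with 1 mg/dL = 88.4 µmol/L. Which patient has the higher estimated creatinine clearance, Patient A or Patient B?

Patient A: CrCl = (140 − 36) × 90.4 / (72 × 0.8) × 0.85 = 9401.6 / 57.60 × 0.85 ≈ 138.7 mL/min
Patient B: SCr = 231 / 88.4 = 2.613 mg/dL
Patient B: CrCl = (140 − 54) × 79 / (72 × 2.613) × 0.85 = 6794.0 / 188.14 × 0.85 ≈ 30.7 mL/min
138.7 vs 30.7 mL/min → Patient A is higher.

Patient A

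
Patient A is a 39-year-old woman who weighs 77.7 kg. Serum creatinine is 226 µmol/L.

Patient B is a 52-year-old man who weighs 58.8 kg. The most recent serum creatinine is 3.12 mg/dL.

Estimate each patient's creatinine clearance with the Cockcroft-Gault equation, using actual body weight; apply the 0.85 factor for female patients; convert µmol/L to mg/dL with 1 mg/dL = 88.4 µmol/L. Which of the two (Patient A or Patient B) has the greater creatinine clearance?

Patient A

Patient A: SCr = 226 / 88.4 = 2.557 mg/dL
Patient A: CrCl = (140 − 39) × 77.7 / (72 × 2.557) × 0.85 = 7847.7 / 184.10 × 0.85 ≈ 36.2 mL/min
Patient B: CrCl = (140 − 52) × 58.8 / (72 × 3.12) = 5174.4 / 224.64 ≈ 23.0 mL/min
36.2 vs 23.0 mL/min → Patient A is higher.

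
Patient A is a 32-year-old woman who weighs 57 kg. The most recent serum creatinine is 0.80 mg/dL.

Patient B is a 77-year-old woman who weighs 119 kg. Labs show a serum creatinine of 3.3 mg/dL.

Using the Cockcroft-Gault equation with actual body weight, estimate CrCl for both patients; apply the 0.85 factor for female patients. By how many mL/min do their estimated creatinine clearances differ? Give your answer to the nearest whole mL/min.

Patient A: CrCl = (140 − 32) × 57 / (72 × 0.8) × 0.85 = 6156.0 / 57.60 × 0.85 ≈ 90.8 mL/min
Patient B: CrCl = (140 − 77) × 119 / (72 × 3.3) × 0.85 = 7497.0 / 237.60 × 0.85 ≈ 26.8 mL/min
|90.8 − 26.8| = 64.0 mL/min

64 mL/min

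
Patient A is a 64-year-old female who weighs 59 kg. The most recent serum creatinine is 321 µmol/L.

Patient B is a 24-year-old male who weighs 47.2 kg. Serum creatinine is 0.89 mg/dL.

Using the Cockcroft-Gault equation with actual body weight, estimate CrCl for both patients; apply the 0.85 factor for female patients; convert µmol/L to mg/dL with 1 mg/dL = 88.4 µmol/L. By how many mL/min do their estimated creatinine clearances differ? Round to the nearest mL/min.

Patient A: SCr = 321 / 88.4 = 3.631 mg/dL
Patient A: CrCl = (140 − 64) × 59 / (72 × 3.631) × 0.85 = 4484.0 / 261.43 × 0.85 ≈ 14.6 mL/min
Patient B: CrCl = (140 − 24) × 47.2 / (72 × 0.89) = 5475.2 / 64.08 ≈ 85.4 mL/min
|14.6 − 85.4| = 70.8 mL/min

71 mL/min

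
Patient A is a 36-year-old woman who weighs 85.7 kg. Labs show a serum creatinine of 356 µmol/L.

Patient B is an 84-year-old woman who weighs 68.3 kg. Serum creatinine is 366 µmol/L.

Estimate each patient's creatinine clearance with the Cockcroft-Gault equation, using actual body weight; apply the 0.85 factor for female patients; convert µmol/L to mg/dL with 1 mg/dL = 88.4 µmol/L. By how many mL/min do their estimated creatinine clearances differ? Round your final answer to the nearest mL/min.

15 mL/min

Patient A: SCr = 356 / 88.4 = 4.027 mg/dL
Patient A: CrCl = (140 − 36) × 85.7 / (72 × 4.027) × 0.85 = 8912.8 / 289.94 × 0.85 ≈ 26.1 mL/min
Patient B: SCr = 366 / 88.4 = 4.14 mg/dL
Patient B: CrCl = (140 − 84) × 68.3 / (72 × 4.14) × 0.85 = 3824.8 / 298.08 × 0.85 ≈ 10.9 mL/min
|26.1 − 10.9| = 15.2 mL/min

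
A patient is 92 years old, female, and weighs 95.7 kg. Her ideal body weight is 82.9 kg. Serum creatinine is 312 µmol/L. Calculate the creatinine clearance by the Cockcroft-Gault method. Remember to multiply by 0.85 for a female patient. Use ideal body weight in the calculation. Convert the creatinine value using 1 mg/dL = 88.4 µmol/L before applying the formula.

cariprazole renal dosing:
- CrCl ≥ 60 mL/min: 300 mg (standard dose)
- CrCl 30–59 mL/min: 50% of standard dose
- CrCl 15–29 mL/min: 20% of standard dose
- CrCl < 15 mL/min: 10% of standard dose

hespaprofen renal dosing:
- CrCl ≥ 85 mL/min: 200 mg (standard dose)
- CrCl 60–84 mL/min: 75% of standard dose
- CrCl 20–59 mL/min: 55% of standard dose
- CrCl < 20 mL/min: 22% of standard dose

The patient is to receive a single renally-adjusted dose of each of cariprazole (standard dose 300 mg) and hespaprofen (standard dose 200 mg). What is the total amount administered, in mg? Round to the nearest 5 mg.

75 mg

SCr = 312 / 88.4 = 3.529 mg/dL
CrCl = (140 − 92) × 82.9 / (72 × 3.529) × 0.85 = 3979.2 / 254.09 × 0.85 ≈ 13.3 mL/min
CrCl ≈ 13 mL/min.
cariprazole: < 15 mL/min → 10% of 300 mg = 30 mg.
hespaprofen: < 20 mL/min → 22% of 200 mg = 44 mg.
Total = 30 + 44 = 74 mg.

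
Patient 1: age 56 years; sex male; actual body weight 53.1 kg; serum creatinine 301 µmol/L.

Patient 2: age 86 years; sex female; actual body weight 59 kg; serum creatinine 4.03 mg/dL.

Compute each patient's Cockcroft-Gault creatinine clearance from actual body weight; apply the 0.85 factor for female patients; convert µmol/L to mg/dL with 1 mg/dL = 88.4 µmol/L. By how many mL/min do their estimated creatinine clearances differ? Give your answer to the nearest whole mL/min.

9 mL/min

Patient 1: SCr = 301 / 88.4 = 3.405 mg/dL
Patient 1: CrCl = (140 − 56) × 53.1 / (72 × 3.405) = 4460.4 / 245.16 ≈ 18.2 mL/min
Patient 2: CrCl = (140 − 86) × 59 / (72 × 4.03) × 0.85 = 3186.0 / 290.16 × 0.85 ≈ 9.3 mL/min
|18.2 − 9.3| = 8.9 mL/min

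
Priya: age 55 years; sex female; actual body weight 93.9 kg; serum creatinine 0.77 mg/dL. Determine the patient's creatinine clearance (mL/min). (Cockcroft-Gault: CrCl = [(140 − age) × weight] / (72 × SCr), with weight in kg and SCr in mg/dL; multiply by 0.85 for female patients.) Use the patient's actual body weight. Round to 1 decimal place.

CrCl = (140 − 55) × 93.9 / (72 × 0.77) × 0.85 = 7981.5 / 55.44 × 0.85 ≈ 122.4 mL/min

122.4 mL/min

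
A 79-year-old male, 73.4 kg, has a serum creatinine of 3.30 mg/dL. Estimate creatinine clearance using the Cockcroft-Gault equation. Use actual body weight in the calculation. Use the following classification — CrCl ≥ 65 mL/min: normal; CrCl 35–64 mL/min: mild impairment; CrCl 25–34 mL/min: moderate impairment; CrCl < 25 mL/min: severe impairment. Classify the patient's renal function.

severe impairment

CrCl = (140 − 79) × 73.4 / (72 × 3.3) = 4477.4 / 237.60 ≈ 18.8 mL/min
19 mL/min falls in the 'severe impairment' range.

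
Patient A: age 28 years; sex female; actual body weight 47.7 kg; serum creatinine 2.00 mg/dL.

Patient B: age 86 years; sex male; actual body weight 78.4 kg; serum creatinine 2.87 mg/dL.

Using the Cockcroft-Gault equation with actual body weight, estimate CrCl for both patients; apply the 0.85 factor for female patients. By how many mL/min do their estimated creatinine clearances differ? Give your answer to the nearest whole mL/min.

Patient A: CrCl = (140 − 28) × 47.7 / (72 × 2) × 0.85 = 5342.4 / 144.00 × 0.85 ≈ 31.5 mL/min
Patient B: CrCl = (140 − 86) × 78.4 / (72 × 2.87) = 4233.6 / 206.64 ≈ 20.5 mL/min
|31.5 − 20.5| = 11.0 mL/min

11 mL/min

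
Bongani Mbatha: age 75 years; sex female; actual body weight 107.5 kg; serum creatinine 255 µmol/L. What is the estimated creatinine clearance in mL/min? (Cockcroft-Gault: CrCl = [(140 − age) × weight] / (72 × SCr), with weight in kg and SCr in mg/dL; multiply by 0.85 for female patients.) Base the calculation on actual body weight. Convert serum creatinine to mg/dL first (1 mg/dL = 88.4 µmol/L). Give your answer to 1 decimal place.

28.6 mL/min

SCr = 255 / 88.4 = 2.885 mg/dL
CrCl = (140 − 75) × 107.5 / (72 × 2.885) × 0.85 = 6987.5 / 207.72 × 0.85 ≈ 28.6 mL/min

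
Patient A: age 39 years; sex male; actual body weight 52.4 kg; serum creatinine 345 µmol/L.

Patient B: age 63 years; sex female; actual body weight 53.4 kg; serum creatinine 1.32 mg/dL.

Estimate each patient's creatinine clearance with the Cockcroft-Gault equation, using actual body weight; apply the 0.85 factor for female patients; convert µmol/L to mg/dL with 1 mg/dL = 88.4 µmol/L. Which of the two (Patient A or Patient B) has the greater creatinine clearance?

Patient B

Patient A: SCr = 345 / 88.4 = 3.903 mg/dL
Patient A: CrCl = (140 − 39) × 52.4 / (72 × 3.903) = 5292.4 / 281.02 ≈ 18.8 mL/min
Patient B: CrCl = (140 − 63) × 53.4 / (72 × 1.32) × 0.85 = 4111.8 / 95.04 × 0.85 ≈ 36.8 mL/min
18.8 vs 36.8 mL/min → Patient B is higher.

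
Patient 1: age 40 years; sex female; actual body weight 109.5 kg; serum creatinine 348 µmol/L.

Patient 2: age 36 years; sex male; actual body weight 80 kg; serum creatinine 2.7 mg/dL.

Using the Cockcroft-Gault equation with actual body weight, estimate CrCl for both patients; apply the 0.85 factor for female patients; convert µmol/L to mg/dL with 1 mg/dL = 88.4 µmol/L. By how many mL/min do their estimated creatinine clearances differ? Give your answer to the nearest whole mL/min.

Patient 1: SCr = 348 / 88.4 = 3.937 mg/dL
Patient 1: CrCl = (140 − 40) × 109.5 / (72 × 3.937) × 0.85 = 10950.0 / 283.46 × 0.85 ≈ 32.8 mL/min
Patient 2: CrCl = (140 − 36) × 80 / (72 × 2.7) = 8320.0 / 194.40 ≈ 42.8 mL/min
|32.8 − 42.8| = 10.0 mL/min

10 mL/min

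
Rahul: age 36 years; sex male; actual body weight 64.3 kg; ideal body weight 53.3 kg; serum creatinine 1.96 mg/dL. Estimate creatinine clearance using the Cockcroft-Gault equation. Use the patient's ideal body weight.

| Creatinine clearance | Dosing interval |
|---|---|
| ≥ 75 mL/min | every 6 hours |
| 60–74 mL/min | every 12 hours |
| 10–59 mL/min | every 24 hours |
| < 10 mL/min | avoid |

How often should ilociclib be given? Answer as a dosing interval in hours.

every 24 hours

CrCl = (140 − 36) × 53.3 / (72 × 1.96) = 5543.2 / 141.12 ≈ 39.3 mL/min
CrCl ≈ 39 mL/min → bracket 10–59 mL/min → every 24 hours.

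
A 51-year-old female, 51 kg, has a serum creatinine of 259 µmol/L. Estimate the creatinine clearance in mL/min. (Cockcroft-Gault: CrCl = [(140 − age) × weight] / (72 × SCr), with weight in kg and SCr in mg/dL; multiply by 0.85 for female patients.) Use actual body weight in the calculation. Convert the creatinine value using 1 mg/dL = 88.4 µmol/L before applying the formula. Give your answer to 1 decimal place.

SCr = 259 / 88.4 = 2.93 mg/dL
CrCl = (140 − 51) × 51 / (72 × 2.93) × 0.85 = 4539.0 / 210.96 × 0.85 ≈ 18.3 mL/min

18.3 mL/min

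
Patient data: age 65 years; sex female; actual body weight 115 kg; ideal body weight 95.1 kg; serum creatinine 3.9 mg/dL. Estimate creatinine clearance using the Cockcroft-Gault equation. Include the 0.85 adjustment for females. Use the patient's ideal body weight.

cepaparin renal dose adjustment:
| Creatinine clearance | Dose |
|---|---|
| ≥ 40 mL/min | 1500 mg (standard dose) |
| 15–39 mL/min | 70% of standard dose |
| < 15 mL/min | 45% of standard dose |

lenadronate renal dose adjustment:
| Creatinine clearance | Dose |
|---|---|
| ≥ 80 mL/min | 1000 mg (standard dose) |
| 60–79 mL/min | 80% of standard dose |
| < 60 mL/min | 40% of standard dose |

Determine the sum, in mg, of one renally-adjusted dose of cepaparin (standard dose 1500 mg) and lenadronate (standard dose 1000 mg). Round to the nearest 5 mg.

CrCl = (140 − 65) × 95.1 / (72 × 3.9) × 0.85 = 7132.5 / 280.80 × 0.85 ≈ 21.6 mL/min
CrCl ≈ 22 mL/min.
cepaparin: 15–39 mL/min → 70% of 1500 mg = 1050 mg.
lenadronate: < 60 mL/min → 40% of 1000 mg = 400 mg.
Total = 1050 + 400 = 1450 mg.

1450 mg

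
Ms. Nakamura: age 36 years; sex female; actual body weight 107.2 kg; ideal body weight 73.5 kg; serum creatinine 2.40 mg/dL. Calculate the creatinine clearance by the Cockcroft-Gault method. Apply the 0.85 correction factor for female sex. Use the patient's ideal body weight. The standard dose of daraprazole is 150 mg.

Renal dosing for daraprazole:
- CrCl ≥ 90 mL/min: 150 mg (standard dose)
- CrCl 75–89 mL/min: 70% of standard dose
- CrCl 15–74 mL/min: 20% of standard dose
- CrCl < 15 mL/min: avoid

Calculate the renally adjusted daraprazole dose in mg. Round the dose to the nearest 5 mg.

30 mg

CrCl = (140 − 36) × 73.5 / (72 × 2.4) × 0.85 = 7644.0 / 172.80 × 0.85 ≈ 37.6 mL/min
CrCl ≈ 38 mL/min → bracket 15–74 mL/min.
20% of 150 mg = 30 mg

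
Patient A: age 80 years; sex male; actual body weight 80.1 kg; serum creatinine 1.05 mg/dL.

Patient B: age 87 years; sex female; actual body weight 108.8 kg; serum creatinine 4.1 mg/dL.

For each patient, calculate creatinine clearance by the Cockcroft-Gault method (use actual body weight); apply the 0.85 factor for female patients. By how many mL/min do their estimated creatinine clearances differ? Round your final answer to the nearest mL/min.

Patient A: CrCl = (140 − 80) × 80.1 / (72 × 1.05) = 4806.0 / 75.60 ≈ 63.6 mL/min
Patient B: CrCl = (140 − 87) × 108.8 / (72 × 4.1) × 0.85 = 5766.4 / 295.20 × 0.85 ≈ 16.6 mL/min
|63.6 − 16.6| = 47.0 mL/min

47 mL/min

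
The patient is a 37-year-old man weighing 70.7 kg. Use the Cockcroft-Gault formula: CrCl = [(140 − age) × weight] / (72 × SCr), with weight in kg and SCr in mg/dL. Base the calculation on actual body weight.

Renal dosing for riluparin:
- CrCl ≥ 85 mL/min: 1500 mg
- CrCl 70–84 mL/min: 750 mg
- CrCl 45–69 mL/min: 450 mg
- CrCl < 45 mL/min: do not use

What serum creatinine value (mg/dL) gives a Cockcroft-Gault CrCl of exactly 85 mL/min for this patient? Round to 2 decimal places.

Standard dose requires CrCl ≥ 85 mL/min.
Set (140 − 37) × 70.7 / (72 × SCr) = 85
SCr = (140 − 37) × 70.7 / (72 × 85) = 1.190 mg/dL

1.19 mg/dL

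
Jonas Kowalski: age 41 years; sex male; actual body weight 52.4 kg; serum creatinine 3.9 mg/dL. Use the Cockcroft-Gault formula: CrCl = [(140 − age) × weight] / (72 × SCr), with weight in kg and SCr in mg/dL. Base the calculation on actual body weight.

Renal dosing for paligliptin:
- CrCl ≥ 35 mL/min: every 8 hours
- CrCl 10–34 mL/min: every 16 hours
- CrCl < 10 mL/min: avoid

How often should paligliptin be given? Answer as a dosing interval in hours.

every 16 hours

CrCl = (140 − 41) × 52.4 / (72 × 3.9) = 5187.6 / 280.80 ≈ 18.5 mL/min
CrCl ≈ 18 mL/min → bracket 10–34 mL/min → every 16 hours.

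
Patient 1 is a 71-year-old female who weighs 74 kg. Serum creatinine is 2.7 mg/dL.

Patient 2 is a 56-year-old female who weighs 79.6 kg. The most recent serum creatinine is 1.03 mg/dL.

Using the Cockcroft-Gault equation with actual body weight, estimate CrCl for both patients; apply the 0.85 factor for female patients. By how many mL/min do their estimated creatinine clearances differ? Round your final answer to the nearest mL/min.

Patient 1: CrCl = (140 − 71) × 74 / (72 × 2.7) × 0.85 = 5106.0 / 194.40 × 0.85 ≈ 22.3 mL/min
Patient 2: CrCl = (140 − 56) × 79.6 / (72 × 1.03) × 0.85 = 6686.4 / 74.16 × 0.85 ≈ 76.6 mL/min
|22.3 − 76.6| = 54.3 mL/min

54 mL/min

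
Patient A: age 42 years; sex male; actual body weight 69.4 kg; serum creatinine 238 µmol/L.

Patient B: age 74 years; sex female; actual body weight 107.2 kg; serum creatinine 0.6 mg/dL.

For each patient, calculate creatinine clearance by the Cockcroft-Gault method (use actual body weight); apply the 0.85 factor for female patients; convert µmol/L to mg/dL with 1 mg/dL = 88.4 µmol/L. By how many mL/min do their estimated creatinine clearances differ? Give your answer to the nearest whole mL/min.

Patient A: SCr = 238 / 88.4 = 2.692 mg/dL
Patient A: CrCl = (140 − 42) × 69.4 / (72 × 2.692) = 6801.2 / 193.82 ≈ 35.1 mL/min
Patient B: CrCl = (140 − 74) × 107.2 / (72 × 0.6) × 0.85 = 7075.2 / 43.20 × 0.85 ≈ 139.2 mL/min
|35.1 − 139.2| = 104.1 mL/min

104 mL/min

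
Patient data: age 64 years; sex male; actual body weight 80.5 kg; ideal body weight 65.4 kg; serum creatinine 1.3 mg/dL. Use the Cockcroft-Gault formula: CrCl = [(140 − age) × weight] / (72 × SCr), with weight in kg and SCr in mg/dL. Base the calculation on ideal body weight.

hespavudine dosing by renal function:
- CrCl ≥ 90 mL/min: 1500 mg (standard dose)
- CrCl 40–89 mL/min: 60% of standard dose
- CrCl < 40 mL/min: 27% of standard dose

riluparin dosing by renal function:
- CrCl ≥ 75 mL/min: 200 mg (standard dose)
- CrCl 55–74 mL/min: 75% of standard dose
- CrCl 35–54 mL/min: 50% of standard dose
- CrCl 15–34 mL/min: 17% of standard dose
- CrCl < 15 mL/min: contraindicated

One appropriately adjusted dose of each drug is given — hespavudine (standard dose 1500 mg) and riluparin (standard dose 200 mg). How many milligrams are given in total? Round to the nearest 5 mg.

CrCl = (140 − 64) × 65.4 / (72 × 1.3) = 4970.4 / 93.60 ≈ 53.1 mL/min
CrCl ≈ 53 mL/min.
hespavudine: 40–89 mL/min → 60% of 1500 mg = 900 mg.
riluparin: 35–54 mL/min → 50% of 200 mg = 100 mg.
Total = 900 + 100 = 1000 mg.

1000 mg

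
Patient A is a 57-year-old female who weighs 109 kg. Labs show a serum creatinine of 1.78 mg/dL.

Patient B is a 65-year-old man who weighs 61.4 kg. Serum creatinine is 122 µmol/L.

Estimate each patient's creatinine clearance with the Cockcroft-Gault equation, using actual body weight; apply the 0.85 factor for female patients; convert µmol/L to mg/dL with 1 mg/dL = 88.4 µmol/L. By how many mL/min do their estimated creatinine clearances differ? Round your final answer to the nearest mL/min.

Patient A: CrCl = (140 − 57) × 109 / (72 × 1.78) × 0.85 = 9047.0 / 128.16 × 0.85 ≈ 60.0 mL/min
Patient B: SCr = 122 / 88.4 = 1.38 mg/dL
Patient B: CrCl = (140 − 65) × 61.4 / (72 × 1.38) = 4605.0 / 99.36 ≈ 46.3 mL/min
|60.0 − 46.3| = 13.7 mL/min

14 mL/min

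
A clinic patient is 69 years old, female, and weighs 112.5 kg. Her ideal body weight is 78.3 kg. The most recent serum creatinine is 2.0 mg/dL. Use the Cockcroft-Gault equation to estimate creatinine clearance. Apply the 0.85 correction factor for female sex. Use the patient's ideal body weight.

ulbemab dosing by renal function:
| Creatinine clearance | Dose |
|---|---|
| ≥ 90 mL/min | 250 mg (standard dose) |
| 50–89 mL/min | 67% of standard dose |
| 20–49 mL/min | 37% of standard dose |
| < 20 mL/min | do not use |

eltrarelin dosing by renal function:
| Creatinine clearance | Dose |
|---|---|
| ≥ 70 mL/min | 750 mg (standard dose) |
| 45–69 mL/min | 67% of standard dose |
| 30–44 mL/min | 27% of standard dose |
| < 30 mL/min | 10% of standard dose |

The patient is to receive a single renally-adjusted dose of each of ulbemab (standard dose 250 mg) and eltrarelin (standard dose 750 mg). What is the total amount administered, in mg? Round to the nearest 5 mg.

295 mg

CrCl = (140 − 69) × 78.3 / (72 × 2) × 0.85 = 5559.3 / 144.00 × 0.85 ≈ 32.8 mL/min
CrCl ≈ 33 mL/min.
ulbemab: 20–49 mL/min → 37% of 250 mg = 92.5 mg.
eltrarelin: 30–44 mL/min → 27% of 750 mg = 202.5 mg.
Total = 92.5 + 202.5 = 295 mg.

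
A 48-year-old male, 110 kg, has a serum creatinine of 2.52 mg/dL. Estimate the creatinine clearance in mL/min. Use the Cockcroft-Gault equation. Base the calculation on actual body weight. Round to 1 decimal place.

55.8 mL/min

CrCl = (140 − 48) × 110 / (72 × 2.52) = 10120.0 / 181.44 ≈ 55.8 mL/min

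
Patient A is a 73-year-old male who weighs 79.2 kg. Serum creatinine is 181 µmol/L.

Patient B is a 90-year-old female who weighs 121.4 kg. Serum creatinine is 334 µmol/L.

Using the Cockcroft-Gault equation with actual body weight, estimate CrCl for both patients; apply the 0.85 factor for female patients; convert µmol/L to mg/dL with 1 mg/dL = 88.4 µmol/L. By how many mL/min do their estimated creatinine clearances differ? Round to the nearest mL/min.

Patient A: SCr = 181 / 88.4 = 2.048 mg/dL
Patient A: CrCl = (140 − 73) × 79.2 / (72 × 2.048) = 5306.4 / 147.46 ≈ 36.0 mL/min
Patient B: SCr = 334 / 88.4 = 3.778 mg/dL
Patient B: CrCl = (140 − 90) × 121.4 / (72 × 3.778) × 0.85 = 6070.0 / 272.02 × 0.85 ≈ 19.0 mL/min
|36.0 − 19.0| = 17.0 mL/min

17 mL/min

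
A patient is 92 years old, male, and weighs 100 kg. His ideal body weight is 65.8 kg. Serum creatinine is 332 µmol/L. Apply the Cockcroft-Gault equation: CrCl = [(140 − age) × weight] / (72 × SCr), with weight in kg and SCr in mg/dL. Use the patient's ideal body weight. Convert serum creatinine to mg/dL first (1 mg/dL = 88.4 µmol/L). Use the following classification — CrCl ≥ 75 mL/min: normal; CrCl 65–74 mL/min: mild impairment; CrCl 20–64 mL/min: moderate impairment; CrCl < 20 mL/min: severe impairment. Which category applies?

severe impairment

SCr = 332 / 88.4 = 3.756 mg/dL
CrCl = (140 − 92) × 65.8 / (72 × 3.756) = 3158.4 / 270.43 ≈ 11.7 mL/min
12 mL/min falls in the 'severe impairment' range.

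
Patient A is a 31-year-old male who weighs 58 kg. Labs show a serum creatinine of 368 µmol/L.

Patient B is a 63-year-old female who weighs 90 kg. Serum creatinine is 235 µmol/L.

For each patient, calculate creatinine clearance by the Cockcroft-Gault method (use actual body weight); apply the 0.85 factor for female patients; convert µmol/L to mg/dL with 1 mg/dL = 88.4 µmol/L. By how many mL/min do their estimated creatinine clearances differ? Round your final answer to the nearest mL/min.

10 mL/min

Patient A: SCr = 368 / 88.4 = 4.163 mg/dL
Patient A: CrCl = (140 − 31) × 58 / (72 × 4.163) = 6322.0 / 299.74 ≈ 21.1 mL/min
Patient B: SCr = 235 / 88.4 = 2.658 mg/dL
Patient B: CrCl = (140 − 63) × 90 / (72 × 2.658) × 0.85 = 6930.0 / 191.38 × 0.85 ≈ 30.8 mL/min
|21.1 − 30.8| = 9.7 mL/min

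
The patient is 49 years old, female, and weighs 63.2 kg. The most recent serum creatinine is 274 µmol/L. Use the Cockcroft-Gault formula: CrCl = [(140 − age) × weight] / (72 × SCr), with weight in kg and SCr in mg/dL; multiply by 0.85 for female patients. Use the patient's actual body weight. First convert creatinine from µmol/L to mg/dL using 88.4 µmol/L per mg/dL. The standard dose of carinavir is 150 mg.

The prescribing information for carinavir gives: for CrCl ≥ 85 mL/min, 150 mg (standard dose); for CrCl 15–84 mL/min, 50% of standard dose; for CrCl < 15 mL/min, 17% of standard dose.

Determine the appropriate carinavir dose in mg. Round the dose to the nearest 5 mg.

75 mg

SCr = 274 / 88.4 = 3.1 mg/dL
CrCl = (140 − 49) × 63.2 / (72 × 3.1) × 0.85 = 5751.2 / 223.20 × 0.85 ≈ 21.9 mL/min
CrCl ≈ 22 mL/min → bracket 15–84 mL/min.
50% of 150 mg = 75 mg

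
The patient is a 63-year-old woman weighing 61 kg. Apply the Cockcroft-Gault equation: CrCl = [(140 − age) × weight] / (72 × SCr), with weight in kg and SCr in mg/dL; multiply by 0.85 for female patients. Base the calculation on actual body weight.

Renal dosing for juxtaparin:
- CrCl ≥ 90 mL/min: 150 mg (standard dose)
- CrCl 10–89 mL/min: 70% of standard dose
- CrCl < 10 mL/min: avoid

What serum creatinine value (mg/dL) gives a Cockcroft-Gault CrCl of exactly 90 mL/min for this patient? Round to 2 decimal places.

0.62 mg/dL

Standard dose requires CrCl ≥ 90 mL/min.
Set (140 − 63) × 61 × 0.85 / (72 × SCr) = 90
SCr = (140 − 63) × 61 × 0.85 / (72 × 90) = 0.616 mg/dL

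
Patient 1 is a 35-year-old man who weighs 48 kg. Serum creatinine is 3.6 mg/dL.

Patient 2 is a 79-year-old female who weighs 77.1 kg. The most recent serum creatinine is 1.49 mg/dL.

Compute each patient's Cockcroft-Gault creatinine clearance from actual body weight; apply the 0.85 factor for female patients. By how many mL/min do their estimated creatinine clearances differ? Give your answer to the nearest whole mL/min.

18 mL/min

Patient 1: CrCl = (140 − 35) × 48 / (72 × 3.6) = 5040.0 / 259.20 ≈ 19.4 mL/min
Patient 2: CrCl = (140 − 79) × 77.1 / (72 × 1.49) × 0.85 = 4703.1 / 107.28 × 0.85 ≈ 37.3 mL/min
|19.4 − 37.3| = 17.9 mL/min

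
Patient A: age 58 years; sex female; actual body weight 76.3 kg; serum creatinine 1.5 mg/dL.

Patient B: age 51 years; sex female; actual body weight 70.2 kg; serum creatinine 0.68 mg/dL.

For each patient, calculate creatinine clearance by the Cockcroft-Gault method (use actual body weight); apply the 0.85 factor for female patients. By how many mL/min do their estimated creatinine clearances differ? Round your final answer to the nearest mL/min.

59 mL/min

Patient A: CrCl = (140 − 58) × 76.3 / (72 × 1.5) × 0.85 = 6256.6 / 108.00 × 0.85 ≈ 49.2 mL/min
Patient B: CrCl = (140 − 51) × 70.2 / (72 × 0.68) × 0.85 = 6247.8 / 48.96 × 0.85 ≈ 108.5 mL/min
|49.2 − 108.5| = 59.3 mL/min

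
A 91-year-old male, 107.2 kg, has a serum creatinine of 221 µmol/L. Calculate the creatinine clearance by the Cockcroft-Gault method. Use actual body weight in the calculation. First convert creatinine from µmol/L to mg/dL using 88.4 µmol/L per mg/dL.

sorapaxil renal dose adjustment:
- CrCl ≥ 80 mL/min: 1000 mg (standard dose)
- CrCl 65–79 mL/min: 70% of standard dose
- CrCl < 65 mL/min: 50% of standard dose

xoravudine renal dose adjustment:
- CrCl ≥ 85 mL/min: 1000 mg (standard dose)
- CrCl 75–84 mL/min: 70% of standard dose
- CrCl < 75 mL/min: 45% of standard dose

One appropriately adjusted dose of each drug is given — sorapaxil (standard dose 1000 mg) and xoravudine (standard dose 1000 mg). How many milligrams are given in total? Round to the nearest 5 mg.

SCr = 221 / 88.4 = 2.5 mg/dL
CrCl = (140 − 91) × 107.2 / (72 × 2.5) = 5252.8 / 180.00 ≈ 29.2 mL/min
CrCl ≈ 29 mL/min.
sorapaxil: < 65 mL/min → 50% of 1000 mg = 500 mg.
xoravudine: < 75 mL/min → 45% of 1000 mg = 450 mg.
Total = 500 + 450 = 950 mg.

950 mg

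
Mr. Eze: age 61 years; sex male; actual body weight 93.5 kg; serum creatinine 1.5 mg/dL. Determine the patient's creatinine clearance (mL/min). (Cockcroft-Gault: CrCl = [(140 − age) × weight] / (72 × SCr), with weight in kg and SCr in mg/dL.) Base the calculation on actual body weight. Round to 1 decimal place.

CrCl = (140 − 61) × 93.5 / (72 × 1.5) = 7386.5 / 108.00 ≈ 68.4 mL/min

68.4 mL/min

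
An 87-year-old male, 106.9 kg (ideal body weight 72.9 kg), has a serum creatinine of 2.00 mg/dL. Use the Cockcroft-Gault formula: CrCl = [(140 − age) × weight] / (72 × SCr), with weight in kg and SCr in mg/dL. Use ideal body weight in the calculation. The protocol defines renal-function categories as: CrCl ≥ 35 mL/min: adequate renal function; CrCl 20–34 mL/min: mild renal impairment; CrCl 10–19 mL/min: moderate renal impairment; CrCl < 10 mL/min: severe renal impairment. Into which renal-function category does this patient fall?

CrCl = (140 − 87) × 72.9 / (72 × 2) = 3863.7 / 144.00 ≈ 26.8 mL/min
27 mL/min falls in the 'mild renal impairment' range.

mild renal impairment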